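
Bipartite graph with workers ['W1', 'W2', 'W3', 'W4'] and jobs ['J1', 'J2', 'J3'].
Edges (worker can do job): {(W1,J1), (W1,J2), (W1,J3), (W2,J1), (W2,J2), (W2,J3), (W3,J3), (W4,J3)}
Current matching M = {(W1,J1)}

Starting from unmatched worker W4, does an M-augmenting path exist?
Yes: W4 → J3

An M-augmenting path alternates non-matching / matching edges, starting and ending at unmatched vertices.
Path: W4 → J3
(J3 is unmatched in M, so the path is augmenting.)
Flipping edges along this path would increase |M| from 1 to 2.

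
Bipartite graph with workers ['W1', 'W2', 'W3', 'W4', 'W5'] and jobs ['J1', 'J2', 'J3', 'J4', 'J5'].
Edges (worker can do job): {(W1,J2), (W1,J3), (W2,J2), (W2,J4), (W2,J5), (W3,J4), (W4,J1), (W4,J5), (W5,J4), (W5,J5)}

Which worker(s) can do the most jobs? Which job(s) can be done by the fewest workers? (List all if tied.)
Most versatile: W2 (3 jobs); Least covered: J1, J3 (1 workers)

Worker degrees (jobs they can do): W1:2, W2:3, W3:1, W4:2, W5:2
Job degrees (workers who can do it): J1:1, J2:2, J3:1, J4:3, J5:3

Maximum worker degree is 3, achieved by: W2
Minimum job degree is 1, achieved by: J1, J3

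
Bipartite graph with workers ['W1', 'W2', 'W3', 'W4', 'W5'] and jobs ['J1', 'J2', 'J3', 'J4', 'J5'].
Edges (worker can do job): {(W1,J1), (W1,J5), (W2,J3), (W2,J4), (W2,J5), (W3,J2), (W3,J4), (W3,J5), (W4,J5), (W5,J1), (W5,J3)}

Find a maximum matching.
Matching: {(W1,J1), (W2,J4), (W3,J2), (W4,J5), (W5,J3)}

Maximum matching (size 5):
  W1 → J1
  W2 → J4
  W3 → J2
  W4 → J5
  W5 → J3

Each worker is assigned to at most one job, and each job to at most one worker.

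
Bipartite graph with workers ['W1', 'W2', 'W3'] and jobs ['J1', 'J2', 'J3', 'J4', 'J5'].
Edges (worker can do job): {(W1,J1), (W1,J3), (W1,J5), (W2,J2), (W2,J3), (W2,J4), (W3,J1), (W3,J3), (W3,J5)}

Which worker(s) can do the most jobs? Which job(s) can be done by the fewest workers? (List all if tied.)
Most versatile: W1, W2, W3 (3 jobs); Least covered: J2, J4 (1 workers)

Worker degrees (jobs they can do): W1:3, W2:3, W3:3
Job degrees (workers who can do it): J1:2, J2:1, J3:3, J4:1, J5:2

Maximum worker degree is 3, achieved by: W1, W2, W3
Minimum job degree is 1, achieved by: J2, J4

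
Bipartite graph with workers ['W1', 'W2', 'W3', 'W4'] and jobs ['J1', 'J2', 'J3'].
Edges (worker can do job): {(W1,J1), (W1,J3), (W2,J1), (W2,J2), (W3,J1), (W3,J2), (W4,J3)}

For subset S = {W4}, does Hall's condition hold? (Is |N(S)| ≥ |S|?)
Yes: |N(S)| = 1, |S| = 1

Subset S = {W4}
Neighbors N(S) = {J3}

|N(S)| = 1, |S| = 1
Hall's condition: |N(S)| ≥ |S| is satisfied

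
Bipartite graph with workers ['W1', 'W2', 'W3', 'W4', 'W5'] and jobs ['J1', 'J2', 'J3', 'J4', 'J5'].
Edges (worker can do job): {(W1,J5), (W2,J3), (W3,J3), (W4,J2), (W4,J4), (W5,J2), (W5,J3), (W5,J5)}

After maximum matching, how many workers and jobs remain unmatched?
Unmatched: 1 workers, 1 jobs

Maximum matching size: 4
Workers: 5 total, 4 matched, 1 unmatched
Jobs: 5 total, 4 matched, 1 unmatched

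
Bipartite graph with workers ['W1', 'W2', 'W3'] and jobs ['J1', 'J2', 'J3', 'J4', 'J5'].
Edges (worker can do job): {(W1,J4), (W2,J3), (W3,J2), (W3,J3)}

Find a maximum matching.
Matching: {(W1,J4), (W2,J3), (W3,J2)}

Maximum matching (size 3):
  W1 → J4
  W2 → J3
  W3 → J2

Each worker is assigned to at most one job, and each job to at most one worker.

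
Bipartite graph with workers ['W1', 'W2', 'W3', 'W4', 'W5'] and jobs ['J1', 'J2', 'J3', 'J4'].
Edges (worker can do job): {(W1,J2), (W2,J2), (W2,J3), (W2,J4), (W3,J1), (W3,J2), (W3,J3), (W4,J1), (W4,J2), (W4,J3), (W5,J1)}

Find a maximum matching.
Matching: {(W2,J4), (W3,J3), (W4,J2), (W5,J1)}

Maximum matching (size 4):
  W2 → J4
  W3 → J3
  W4 → J2
  W5 → J1

Each worker is assigned to at most one job, and each job to at most one worker.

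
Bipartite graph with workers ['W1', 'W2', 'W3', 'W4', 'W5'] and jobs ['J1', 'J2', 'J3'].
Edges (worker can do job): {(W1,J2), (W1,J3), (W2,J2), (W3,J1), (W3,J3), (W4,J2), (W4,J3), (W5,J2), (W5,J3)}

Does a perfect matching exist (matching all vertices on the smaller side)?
Yes, perfect matching exists (size 3)

Perfect matching: {(W3,J1), (W4,J3), (W5,J2)}
All 3 vertices on the smaller side are matched.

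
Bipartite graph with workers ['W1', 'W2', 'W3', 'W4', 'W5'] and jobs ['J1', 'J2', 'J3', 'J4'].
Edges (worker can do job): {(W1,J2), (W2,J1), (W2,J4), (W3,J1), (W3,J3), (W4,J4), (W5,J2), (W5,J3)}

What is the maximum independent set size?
Maximum independent set = 5

By König's theorem:
- Min vertex cover = Max matching = 4
- Max independent set = Total vertices - Min vertex cover
- Max independent set = 9 - 4 = 5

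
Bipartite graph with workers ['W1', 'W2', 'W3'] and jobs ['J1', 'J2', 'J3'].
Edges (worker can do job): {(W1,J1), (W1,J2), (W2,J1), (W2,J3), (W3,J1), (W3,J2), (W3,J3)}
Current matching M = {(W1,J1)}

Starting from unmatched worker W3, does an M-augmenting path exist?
Yes: W3 → J2

An M-augmenting path alternates non-matching / matching edges, starting and ending at unmatched vertices.
Path: W3 → J2
(J2 is unmatched in M, so the path is augmenting.)
Flipping edges along this path would increase |M| from 1 to 2.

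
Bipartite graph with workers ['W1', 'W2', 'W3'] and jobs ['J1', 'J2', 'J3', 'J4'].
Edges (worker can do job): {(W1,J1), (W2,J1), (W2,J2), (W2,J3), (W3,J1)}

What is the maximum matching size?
Maximum matching size = 2

Maximum matching: {(W2,J2), (W3,J1)}
Size: 2

This assigns 2 workers to 2 distinct jobs.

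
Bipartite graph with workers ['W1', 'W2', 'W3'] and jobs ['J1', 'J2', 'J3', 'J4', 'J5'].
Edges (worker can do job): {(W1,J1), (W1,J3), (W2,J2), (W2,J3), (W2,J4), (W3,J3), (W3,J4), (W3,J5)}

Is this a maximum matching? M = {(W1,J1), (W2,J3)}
No, size 2 is not maximum

Proposed matching has size 2.
Maximum matching size for this graph: 3.

This is NOT maximum - can be improved to size 3.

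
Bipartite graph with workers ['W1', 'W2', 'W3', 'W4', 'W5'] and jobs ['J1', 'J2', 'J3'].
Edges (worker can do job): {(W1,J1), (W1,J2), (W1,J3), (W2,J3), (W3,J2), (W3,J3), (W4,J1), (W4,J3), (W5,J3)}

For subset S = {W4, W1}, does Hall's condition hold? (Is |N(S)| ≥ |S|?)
Yes: |N(S)| = 3, |S| = 2

Subset S = {W4, W1}
Neighbors N(S) = {J1, J2, J3}

|N(S)| = 3, |S| = 2
Hall's condition: |N(S)| ≥ |S| is satisfied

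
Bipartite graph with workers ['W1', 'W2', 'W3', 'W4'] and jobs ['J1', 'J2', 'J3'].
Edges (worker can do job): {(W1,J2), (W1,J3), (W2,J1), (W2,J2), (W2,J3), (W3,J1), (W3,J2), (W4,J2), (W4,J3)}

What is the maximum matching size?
Maximum matching size = 3

Maximum matching: {(W1,J3), (W3,J1), (W4,J2)}
Size: 3

This assigns 3 workers to 3 distinct jobs.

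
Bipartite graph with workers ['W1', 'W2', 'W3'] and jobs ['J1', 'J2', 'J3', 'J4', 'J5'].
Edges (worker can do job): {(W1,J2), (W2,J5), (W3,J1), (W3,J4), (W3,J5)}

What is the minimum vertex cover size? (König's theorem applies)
Minimum vertex cover size = 3

By König's theorem: in bipartite graphs,
min vertex cover = max matching = 3

Maximum matching has size 3, so minimum vertex cover also has size 3.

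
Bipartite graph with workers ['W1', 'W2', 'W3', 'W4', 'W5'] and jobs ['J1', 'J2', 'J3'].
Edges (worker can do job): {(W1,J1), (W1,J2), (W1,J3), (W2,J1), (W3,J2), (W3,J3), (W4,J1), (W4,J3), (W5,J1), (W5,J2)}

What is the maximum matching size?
Maximum matching size = 3

Maximum matching: {(W3,J2), (W4,J3), (W5,J1)}
Size: 3

This assigns 3 workers to 3 distinct jobs.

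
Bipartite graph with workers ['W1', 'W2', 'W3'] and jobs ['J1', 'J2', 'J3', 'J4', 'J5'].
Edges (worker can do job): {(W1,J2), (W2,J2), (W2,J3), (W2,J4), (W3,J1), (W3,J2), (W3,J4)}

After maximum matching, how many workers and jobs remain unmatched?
Unmatched: 0 workers, 2 jobs

Maximum matching size: 3
Workers: 3 total, 3 matched, 0 unmatched
Jobs: 5 total, 3 matched, 2 unmatched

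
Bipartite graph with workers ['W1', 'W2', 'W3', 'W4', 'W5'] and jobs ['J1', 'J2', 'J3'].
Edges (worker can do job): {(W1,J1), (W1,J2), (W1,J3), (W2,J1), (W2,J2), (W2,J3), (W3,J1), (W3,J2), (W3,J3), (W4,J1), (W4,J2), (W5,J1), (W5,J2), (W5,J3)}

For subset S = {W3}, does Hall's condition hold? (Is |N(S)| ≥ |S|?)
Yes: |N(S)| = 3, |S| = 1

Subset S = {W3}
Neighbors N(S) = {J1, J2, J3}

|N(S)| = 3, |S| = 1
Hall's condition: |N(S)| ≥ |S| is satisfied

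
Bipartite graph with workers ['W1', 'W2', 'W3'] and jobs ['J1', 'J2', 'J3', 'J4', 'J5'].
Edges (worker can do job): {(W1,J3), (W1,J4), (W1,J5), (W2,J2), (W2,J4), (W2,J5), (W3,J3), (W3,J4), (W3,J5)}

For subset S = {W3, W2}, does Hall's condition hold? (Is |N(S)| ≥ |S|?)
Yes: |N(S)| = 4, |S| = 2

Subset S = {W3, W2}
Neighbors N(S) = {J2, J3, J4, J5}

|N(S)| = 4, |S| = 2
Hall's condition: |N(S)| ≥ |S| is satisfied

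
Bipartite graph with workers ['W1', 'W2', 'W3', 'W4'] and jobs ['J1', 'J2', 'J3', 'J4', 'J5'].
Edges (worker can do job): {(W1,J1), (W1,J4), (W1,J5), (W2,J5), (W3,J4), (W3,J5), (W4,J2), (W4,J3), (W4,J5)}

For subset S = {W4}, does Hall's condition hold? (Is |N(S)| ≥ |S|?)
Yes: |N(S)| = 3, |S| = 1

Subset S = {W4}
Neighbors N(S) = {J2, J3, J5}

|N(S)| = 3, |S| = 1
Hall's condition: |N(S)| ≥ |S| is satisfied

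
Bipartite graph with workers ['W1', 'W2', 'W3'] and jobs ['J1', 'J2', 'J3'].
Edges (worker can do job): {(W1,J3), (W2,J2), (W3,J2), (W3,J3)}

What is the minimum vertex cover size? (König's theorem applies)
Minimum vertex cover size = 2

By König's theorem: in bipartite graphs,
min vertex cover = max matching = 2

Maximum matching has size 2, so minimum vertex cover also has size 2.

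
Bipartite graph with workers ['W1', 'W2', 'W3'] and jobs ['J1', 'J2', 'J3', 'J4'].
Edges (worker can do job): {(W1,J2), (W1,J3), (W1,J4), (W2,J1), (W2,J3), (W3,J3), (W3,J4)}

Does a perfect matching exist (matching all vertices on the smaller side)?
Yes, perfect matching exists (size 3)

Perfect matching: {(W1,J2), (W2,J3), (W3,J4)}
All 3 vertices on the smaller side are matched.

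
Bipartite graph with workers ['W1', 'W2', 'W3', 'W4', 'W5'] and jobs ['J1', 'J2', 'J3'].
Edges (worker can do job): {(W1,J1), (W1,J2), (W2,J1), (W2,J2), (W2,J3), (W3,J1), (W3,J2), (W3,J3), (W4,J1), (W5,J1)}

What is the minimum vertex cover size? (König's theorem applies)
Minimum vertex cover size = 3

By König's theorem: in bipartite graphs,
min vertex cover = max matching = 3

Maximum matching has size 3, so minimum vertex cover also has size 3.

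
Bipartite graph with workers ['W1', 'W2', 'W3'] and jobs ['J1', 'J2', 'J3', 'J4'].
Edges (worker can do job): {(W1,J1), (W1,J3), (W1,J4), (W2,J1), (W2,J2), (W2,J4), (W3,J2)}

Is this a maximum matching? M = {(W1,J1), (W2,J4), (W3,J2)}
Yes, size 3 is maximum

Proposed matching has size 3.
Maximum matching size for this graph: 3.

This is a maximum matching.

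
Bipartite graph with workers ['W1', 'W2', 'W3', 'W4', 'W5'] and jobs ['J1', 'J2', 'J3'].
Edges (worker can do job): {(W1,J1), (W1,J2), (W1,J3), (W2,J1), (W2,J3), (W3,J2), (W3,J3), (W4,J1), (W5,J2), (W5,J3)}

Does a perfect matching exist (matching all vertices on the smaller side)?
Yes, perfect matching exists (size 3)

Perfect matching: {(W3,J2), (W4,J1), (W5,J3)}
All 3 vertices on the smaller side are matched.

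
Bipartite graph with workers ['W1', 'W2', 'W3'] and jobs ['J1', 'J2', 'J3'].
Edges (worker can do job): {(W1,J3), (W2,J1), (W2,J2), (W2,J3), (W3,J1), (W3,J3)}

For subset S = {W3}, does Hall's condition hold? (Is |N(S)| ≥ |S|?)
Yes: |N(S)| = 2, |S| = 1

Subset S = {W3}
Neighbors N(S) = {J1, J3}

|N(S)| = 2, |S| = 1
Hall's condition: |N(S)| ≥ |S| is satisfied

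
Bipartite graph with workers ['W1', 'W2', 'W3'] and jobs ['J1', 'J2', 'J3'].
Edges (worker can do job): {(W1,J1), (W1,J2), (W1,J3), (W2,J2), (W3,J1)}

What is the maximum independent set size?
Maximum independent set = 3

By König's theorem:
- Min vertex cover = Max matching = 3
- Max independent set = Total vertices - Min vertex cover
- Max independent set = 6 - 3 = 3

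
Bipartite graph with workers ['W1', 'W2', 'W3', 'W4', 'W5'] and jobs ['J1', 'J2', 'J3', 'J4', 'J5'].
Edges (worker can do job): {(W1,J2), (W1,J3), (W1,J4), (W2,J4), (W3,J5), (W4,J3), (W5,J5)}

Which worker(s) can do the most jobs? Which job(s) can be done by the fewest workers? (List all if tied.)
Most versatile: W1 (3 jobs); Least covered: J1 (0 workers)

Worker degrees (jobs they can do): W1:3, W2:1, W3:1, W4:1, W5:1
Job degrees (workers who can do it): J1:0, J2:1, J3:2, J4:2, J5:2

Maximum worker degree is 3, achieved by: W1
Minimum job degree is 0, achieved by: J1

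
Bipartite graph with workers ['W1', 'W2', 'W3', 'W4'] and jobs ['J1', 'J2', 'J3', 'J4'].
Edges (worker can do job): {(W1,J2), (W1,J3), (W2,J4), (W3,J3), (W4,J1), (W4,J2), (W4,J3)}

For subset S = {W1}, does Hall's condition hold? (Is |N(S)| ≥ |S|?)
Yes: |N(S)| = 2, |S| = 1

Subset S = {W1}
Neighbors N(S) = {J2, J3}

|N(S)| = 2, |S| = 1
Hall's condition: |N(S)| ≥ |S| is satisfied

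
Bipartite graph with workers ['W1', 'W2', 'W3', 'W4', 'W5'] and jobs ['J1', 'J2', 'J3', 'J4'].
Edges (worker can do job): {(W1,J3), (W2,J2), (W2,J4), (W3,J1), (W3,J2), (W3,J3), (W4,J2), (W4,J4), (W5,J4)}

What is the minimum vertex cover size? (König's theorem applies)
Minimum vertex cover size = 4

By König's theorem: in bipartite graphs,
min vertex cover = max matching = 4

Maximum matching has size 4, so minimum vertex cover also has size 4.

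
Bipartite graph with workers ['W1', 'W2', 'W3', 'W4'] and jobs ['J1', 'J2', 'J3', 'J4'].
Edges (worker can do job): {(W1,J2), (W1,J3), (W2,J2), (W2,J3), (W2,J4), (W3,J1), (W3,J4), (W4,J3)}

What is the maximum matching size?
Maximum matching size = 4

Maximum matching: {(W1,J2), (W2,J4), (W3,J1), (W4,J3)}
Size: 4

This assigns 4 workers to 4 distinct jobs.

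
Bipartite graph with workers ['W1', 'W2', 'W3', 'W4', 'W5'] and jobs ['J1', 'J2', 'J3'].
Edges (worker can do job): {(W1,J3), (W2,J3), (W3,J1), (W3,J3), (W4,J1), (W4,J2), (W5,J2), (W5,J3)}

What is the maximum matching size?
Maximum matching size = 3

Maximum matching: {(W3,J3), (W4,J1), (W5,J2)}
Size: 3

This assigns 3 workers to 3 distinct jobs.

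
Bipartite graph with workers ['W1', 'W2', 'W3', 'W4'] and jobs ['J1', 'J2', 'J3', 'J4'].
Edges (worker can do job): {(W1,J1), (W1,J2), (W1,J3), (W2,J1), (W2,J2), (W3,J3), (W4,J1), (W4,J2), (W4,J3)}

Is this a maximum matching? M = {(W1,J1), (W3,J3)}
No, size 2 is not maximum

Proposed matching has size 2.
Maximum matching size for this graph: 3.

This is NOT maximum - can be improved to size 3.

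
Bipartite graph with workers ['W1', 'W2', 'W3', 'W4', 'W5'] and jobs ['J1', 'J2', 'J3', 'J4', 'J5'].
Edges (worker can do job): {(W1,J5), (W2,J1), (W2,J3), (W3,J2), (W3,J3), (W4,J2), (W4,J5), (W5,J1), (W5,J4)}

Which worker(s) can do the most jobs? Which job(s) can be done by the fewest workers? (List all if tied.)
Most versatile: W2, W3, W4, W5 (2 jobs); Least covered: J4 (1 workers)

Worker degrees (jobs they can do): W1:1, W2:2, W3:2, W4:2, W5:2
Job degrees (workers who can do it): J1:2, J2:2, J3:2, J4:1, J5:2

Maximum worker degree is 2, achieved by: W2, W3, W4, W5
Minimum job degree is 1, achieved by: J4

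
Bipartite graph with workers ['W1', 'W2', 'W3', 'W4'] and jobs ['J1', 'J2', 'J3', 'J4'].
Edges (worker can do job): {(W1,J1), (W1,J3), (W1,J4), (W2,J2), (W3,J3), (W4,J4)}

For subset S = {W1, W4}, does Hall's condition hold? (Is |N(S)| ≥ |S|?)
Yes: |N(S)| = 3, |S| = 2

Subset S = {W1, W4}
Neighbors N(S) = {J1, J3, J4}

|N(S)| = 3, |S| = 2
Hall's condition: |N(S)| ≥ |S| is satisfied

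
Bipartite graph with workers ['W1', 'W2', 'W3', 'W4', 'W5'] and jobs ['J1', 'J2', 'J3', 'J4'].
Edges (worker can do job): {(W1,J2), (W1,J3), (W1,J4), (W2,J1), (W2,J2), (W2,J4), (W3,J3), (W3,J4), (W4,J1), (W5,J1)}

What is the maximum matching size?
Maximum matching size = 4

Maximum matching: {(W1,J3), (W2,J2), (W3,J4), (W5,J1)}
Size: 4

This assigns 4 workers to 4 distinct jobs.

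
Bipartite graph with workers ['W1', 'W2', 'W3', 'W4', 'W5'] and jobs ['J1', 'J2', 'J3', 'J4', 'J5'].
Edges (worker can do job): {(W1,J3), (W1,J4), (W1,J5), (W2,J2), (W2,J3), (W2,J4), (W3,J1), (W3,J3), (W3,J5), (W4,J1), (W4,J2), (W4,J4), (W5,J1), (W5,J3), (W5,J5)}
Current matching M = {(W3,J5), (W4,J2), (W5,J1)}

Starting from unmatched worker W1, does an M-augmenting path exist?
Yes: W1 → J5 → W3 → J1 → W5 → J3

An M-augmenting path alternates non-matching / matching edges, starting and ending at unmatched vertices.
Path: W1 → J5 → W3 → J1 → W5 → J3
(J3 is unmatched in M, so the path is augmenting.)
Flipping edges along this path would increase |M| from 3 to 4.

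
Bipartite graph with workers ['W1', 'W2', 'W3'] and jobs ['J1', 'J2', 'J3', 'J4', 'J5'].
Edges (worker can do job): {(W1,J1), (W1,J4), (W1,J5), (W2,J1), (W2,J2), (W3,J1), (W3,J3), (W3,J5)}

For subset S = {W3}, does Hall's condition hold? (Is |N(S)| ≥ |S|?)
Yes: |N(S)| = 3, |S| = 1

Subset S = {W3}
Neighbors N(S) = {J1, J3, J5}

|N(S)| = 3, |S| = 1
Hall's condition: |N(S)| ≥ |S| is satisfied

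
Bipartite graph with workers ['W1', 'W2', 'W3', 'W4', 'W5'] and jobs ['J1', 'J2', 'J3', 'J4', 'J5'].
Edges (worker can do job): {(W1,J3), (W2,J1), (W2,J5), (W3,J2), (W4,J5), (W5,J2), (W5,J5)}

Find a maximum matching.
Matching: {(W1,J3), (W2,J1), (W3,J2), (W5,J5)}

Maximum matching (size 4):
  W1 → J3
  W2 → J1
  W3 → J2
  W5 → J5

Each worker is assigned to at most one job, and each job to at most one worker.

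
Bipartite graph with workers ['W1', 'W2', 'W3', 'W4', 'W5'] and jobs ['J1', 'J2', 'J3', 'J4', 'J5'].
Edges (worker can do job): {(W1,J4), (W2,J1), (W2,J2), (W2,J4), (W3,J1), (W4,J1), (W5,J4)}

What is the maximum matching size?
Maximum matching size = 3

Maximum matching: {(W2,J2), (W3,J1), (W5,J4)}
Size: 3

This assigns 3 workers to 3 distinct jobs.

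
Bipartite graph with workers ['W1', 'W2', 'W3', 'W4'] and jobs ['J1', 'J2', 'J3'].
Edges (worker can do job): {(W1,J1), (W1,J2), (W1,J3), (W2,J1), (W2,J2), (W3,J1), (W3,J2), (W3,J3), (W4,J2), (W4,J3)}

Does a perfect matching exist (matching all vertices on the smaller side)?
Yes, perfect matching exists (size 3)

Perfect matching: {(W1,J3), (W3,J1), (W4,J2)}
All 3 vertices on the smaller side are matched.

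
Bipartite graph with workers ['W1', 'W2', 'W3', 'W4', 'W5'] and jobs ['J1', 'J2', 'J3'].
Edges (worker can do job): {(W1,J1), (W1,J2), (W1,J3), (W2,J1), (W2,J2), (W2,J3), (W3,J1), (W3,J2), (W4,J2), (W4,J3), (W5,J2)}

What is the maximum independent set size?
Maximum independent set = 5

By König's theorem:
- Min vertex cover = Max matching = 3
- Max independent set = Total vertices - Min vertex cover
- Max independent set = 8 - 3 = 5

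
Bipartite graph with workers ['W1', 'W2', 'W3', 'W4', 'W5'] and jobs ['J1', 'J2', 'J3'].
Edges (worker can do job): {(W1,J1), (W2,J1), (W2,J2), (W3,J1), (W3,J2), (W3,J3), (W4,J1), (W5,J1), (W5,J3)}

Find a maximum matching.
Matching: {(W2,J2), (W3,J3), (W5,J1)}

Maximum matching (size 3):
  W2 → J2
  W3 → J3
  W5 → J1

Each worker is assigned to at most one job, and each job to at most one worker.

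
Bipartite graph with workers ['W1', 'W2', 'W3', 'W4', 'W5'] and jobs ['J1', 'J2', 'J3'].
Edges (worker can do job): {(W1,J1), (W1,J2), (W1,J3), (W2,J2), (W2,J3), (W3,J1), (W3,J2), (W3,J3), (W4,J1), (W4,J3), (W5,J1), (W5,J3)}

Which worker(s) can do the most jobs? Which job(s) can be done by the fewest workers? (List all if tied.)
Most versatile: W1, W3 (3 jobs); Least covered: J2 (3 workers)

Worker degrees (jobs they can do): W1:3, W2:2, W3:3, W4:2, W5:2
Job degrees (workers who can do it): J1:4, J2:3, J3:5

Maximum worker degree is 3, achieved by: W1, W3
Minimum job degree is 3, achieved by: J2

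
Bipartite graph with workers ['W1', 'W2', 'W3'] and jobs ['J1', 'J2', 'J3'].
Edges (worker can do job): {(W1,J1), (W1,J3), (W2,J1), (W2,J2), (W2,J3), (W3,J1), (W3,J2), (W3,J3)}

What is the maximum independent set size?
Maximum independent set = 3

By König's theorem:
- Min vertex cover = Max matching = 3
- Max independent set = Total vertices - Min vertex cover
- Max independent set = 6 - 3 = 3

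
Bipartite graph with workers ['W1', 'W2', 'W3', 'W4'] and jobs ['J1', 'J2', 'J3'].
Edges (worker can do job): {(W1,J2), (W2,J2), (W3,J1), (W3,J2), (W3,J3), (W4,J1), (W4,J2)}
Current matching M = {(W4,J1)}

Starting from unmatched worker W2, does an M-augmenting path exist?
Yes: W2 → J2

An M-augmenting path alternates non-matching / matching edges, starting and ending at unmatched vertices.
Path: W2 → J2
(J2 is unmatched in M, so the path is augmenting.)
Flipping edges along this path would increase |M| from 1 to 2.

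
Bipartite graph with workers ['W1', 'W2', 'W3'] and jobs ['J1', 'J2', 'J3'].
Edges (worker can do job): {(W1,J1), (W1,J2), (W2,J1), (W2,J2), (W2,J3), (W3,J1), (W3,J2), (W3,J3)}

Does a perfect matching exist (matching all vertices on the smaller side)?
Yes, perfect matching exists (size 3)

Perfect matching: {(W1,J1), (W2,J2), (W3,J3)}
All 3 vertices on the smaller side are matched.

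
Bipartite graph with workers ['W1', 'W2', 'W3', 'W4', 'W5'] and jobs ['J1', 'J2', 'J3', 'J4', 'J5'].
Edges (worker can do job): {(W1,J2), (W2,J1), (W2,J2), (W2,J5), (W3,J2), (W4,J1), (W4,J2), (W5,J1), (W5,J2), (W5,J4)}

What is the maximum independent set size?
Maximum independent set = 6

By König's theorem:
- Min vertex cover = Max matching = 4
- Max independent set = Total vertices - Min vertex cover
- Max independent set = 10 - 4 = 6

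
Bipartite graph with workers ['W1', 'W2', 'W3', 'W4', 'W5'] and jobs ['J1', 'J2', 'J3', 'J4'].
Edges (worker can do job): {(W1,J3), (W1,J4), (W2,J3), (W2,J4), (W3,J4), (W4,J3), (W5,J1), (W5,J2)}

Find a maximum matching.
Matching: {(W3,J4), (W4,J3), (W5,J2)}

Maximum matching (size 3):
  W3 → J4
  W4 → J3
  W5 → J2

Each worker is assigned to at most one job, and each job to at most one worker.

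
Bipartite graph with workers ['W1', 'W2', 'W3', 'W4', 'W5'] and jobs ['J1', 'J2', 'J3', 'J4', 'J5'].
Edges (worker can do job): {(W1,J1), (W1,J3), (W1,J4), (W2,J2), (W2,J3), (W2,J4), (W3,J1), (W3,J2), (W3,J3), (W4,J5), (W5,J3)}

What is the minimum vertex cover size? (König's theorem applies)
Minimum vertex cover size = 5

By König's theorem: in bipartite graphs,
min vertex cover = max matching = 5

Maximum matching has size 5, so minimum vertex cover also has size 5.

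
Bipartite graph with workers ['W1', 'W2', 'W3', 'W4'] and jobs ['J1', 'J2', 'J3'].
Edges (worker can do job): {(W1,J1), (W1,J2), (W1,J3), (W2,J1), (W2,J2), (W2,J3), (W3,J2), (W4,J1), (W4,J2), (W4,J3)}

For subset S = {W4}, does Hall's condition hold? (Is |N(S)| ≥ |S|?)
Yes: |N(S)| = 3, |S| = 1

Subset S = {W4}
Neighbors N(S) = {J1, J2, J3}

|N(S)| = 3, |S| = 1
Hall's condition: |N(S)| ≥ |S| is satisfied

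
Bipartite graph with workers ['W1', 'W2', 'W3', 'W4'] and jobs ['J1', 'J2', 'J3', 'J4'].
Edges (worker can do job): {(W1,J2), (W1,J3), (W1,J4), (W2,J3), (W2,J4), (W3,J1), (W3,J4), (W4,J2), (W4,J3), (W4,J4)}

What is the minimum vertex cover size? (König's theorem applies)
Minimum vertex cover size = 4

By König's theorem: in bipartite graphs,
min vertex cover = max matching = 4

Maximum matching has size 4, so minimum vertex cover also has size 4.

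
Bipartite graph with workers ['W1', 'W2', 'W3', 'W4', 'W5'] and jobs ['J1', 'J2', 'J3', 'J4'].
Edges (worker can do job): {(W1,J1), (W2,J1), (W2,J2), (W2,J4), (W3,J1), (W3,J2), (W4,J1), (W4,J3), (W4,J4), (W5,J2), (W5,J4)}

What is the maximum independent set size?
Maximum independent set = 5

By König's theorem:
- Min vertex cover = Max matching = 4
- Max independent set = Total vertices - Min vertex cover
- Max independent set = 9 - 4 = 5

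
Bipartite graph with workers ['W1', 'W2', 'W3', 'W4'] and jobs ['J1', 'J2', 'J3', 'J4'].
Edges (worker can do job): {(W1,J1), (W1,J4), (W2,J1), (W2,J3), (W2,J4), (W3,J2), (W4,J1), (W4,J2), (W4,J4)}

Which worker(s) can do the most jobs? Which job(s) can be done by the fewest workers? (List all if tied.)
Most versatile: W2, W4 (3 jobs); Least covered: J3 (1 workers)

Worker degrees (jobs they can do): W1:2, W2:3, W3:1, W4:3
Job degrees (workers who can do it): J1:3, J2:2, J3:1, J4:3

Maximum worker degree is 3, achieved by: W2, W4
Minimum job degree is 1, achieved by: J3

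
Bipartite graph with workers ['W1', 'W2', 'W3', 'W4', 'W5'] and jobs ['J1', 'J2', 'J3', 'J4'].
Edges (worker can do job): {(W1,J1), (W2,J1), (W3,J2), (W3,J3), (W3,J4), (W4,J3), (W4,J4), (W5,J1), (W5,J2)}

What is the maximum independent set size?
Maximum independent set = 5

By König's theorem:
- Min vertex cover = Max matching = 4
- Max independent set = Total vertices - Min vertex cover
- Max independent set = 9 - 4 = 5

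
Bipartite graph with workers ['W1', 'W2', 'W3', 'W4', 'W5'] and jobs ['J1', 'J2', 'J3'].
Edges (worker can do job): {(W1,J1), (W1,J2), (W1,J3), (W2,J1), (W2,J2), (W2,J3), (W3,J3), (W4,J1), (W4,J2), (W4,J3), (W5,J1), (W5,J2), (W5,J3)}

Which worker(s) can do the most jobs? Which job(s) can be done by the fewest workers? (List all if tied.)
Most versatile: W1, W2, W4, W5 (3 jobs); Least covered: J1, J2 (4 workers)

Worker degrees (jobs they can do): W1:3, W2:3, W3:1, W4:3, W5:3
Job degrees (workers who can do it): J1:4, J2:4, J3:5

Maximum worker degree is 3, achieved by: W1, W2, W4, W5
Minimum job degree is 4, achieved by: J1, J2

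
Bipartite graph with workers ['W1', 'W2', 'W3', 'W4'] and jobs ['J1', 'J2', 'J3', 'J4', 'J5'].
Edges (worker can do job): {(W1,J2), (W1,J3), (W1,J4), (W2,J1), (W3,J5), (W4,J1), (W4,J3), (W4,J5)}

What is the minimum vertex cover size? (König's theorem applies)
Minimum vertex cover size = 4

By König's theorem: in bipartite graphs,
min vertex cover = max matching = 4

Maximum matching has size 4, so minimum vertex cover also has size 4.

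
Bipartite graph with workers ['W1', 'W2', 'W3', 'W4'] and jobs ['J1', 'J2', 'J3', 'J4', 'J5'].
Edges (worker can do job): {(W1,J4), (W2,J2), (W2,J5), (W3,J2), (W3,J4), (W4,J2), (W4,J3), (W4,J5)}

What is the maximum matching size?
Maximum matching size = 4

Maximum matching: {(W1,J4), (W2,J5), (W3,J2), (W4,J3)}
Size: 4

This assigns 4 workers to 4 distinct jobs.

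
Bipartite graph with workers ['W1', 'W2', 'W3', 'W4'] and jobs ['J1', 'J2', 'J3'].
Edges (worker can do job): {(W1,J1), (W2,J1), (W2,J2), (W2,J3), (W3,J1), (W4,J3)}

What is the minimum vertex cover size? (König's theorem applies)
Minimum vertex cover size = 3

By König's theorem: in bipartite graphs,
min vertex cover = max matching = 3

Maximum matching has size 3, so minimum vertex cover also has size 3.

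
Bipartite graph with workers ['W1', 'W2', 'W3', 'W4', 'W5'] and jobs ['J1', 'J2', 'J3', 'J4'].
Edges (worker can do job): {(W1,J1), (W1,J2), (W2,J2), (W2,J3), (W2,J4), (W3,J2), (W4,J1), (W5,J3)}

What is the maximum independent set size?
Maximum independent set = 5

By König's theorem:
- Min vertex cover = Max matching = 4
- Max independent set = Total vertices - Min vertex cover
- Max independent set = 9 - 4 = 5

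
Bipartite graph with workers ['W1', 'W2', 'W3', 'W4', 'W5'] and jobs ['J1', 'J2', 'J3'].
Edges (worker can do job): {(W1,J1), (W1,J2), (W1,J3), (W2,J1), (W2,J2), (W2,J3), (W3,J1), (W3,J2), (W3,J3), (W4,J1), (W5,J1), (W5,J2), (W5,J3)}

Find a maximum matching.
Matching: {(W3,J2), (W4,J1), (W5,J3)}

Maximum matching (size 3):
  W3 → J2
  W4 → J1
  W5 → J3

Each worker is assigned to at most one job, and each job to at most one worker.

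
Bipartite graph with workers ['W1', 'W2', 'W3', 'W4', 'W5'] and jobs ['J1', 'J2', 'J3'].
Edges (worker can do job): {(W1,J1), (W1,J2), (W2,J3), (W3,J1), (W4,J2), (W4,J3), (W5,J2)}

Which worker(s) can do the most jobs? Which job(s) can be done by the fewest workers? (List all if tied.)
Most versatile: W1, W4 (2 jobs); Least covered: J1, J3 (2 workers)

Worker degrees (jobs they can do): W1:2, W2:1, W3:1, W4:2, W5:1
Job degrees (workers who can do it): J1:2, J2:3, J3:2

Maximum worker degree is 2, achieved by: W1, W4
Minimum job degree is 2, achieved by: J1, J3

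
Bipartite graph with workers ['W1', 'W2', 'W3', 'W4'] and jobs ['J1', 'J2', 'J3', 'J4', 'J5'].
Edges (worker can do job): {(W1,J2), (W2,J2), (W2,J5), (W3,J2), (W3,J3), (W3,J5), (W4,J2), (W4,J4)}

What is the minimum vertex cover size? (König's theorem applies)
Minimum vertex cover size = 4

By König's theorem: in bipartite graphs,
min vertex cover = max matching = 4

Maximum matching has size 4, so minimum vertex cover also has size 4.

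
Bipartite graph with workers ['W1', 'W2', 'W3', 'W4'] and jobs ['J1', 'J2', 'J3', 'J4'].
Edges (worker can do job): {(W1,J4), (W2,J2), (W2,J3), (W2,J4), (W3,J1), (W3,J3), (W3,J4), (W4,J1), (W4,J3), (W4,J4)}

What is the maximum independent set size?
Maximum independent set = 4

By König's theorem:
- Min vertex cover = Max matching = 4
- Max independent set = Total vertices - Min vertex cover
- Max independent set = 8 - 4 = 4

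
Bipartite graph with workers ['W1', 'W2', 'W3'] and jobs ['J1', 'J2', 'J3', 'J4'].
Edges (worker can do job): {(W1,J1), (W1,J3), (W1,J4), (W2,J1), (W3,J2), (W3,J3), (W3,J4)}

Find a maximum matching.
Matching: {(W1,J4), (W2,J1), (W3,J3)}

Maximum matching (size 3):
  W1 → J4
  W2 → J1
  W3 → J3

Each worker is assigned to at most one job, and each job to at most one worker.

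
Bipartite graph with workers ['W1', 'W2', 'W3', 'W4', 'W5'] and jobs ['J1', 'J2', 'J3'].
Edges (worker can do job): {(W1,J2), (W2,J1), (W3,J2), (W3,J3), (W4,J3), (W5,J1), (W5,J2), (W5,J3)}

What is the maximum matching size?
Maximum matching size = 3

Maximum matching: {(W3,J2), (W4,J3), (W5,J1)}
Size: 3

This assigns 3 workers to 3 distinct jobs.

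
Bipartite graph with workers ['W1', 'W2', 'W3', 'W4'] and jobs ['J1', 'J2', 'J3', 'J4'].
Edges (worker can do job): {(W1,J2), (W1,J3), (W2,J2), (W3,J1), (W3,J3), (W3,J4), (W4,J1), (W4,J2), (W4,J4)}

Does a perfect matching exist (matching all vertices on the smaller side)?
Yes, perfect matching exists (size 4)

Perfect matching: {(W1,J3), (W2,J2), (W3,J1), (W4,J4)}
All 4 vertices on the smaller side are matched.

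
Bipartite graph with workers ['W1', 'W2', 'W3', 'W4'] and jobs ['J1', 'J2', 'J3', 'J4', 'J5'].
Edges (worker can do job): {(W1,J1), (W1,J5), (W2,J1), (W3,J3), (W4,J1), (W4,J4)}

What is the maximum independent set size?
Maximum independent set = 5

By König's theorem:
- Min vertex cover = Max matching = 4
- Max independent set = Total vertices - Min vertex cover
- Max independent set = 9 - 4 = 5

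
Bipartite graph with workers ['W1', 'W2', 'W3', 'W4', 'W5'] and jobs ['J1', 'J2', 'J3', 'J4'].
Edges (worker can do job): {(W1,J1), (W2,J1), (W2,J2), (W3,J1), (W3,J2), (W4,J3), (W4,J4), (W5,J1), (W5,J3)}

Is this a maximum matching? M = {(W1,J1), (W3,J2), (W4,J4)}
No, size 3 is not maximum

Proposed matching has size 3.
Maximum matching size for this graph: 4.

This is NOT maximum - can be improved to size 4.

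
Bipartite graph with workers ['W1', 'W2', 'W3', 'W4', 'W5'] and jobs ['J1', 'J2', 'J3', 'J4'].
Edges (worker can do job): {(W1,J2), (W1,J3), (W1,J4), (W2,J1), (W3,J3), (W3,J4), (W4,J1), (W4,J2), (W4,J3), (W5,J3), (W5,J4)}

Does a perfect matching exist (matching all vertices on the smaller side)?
Yes, perfect matching exists (size 4)

Perfect matching: {(W1,J2), (W3,J3), (W4,J1), (W5,J4)}
All 4 vertices on the smaller side are matched.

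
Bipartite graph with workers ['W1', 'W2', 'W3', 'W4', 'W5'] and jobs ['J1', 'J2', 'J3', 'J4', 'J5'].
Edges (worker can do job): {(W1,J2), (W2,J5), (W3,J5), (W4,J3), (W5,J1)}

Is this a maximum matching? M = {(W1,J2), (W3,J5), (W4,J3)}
No, size 3 is not maximum

Proposed matching has size 3.
Maximum matching size for this graph: 4.

This is NOT maximum - can be improved to size 4.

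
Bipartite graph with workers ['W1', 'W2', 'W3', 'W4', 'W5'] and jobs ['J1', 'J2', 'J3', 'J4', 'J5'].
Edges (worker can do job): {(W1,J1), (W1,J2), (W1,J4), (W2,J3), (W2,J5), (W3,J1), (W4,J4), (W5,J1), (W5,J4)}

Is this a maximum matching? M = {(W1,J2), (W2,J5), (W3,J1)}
No, size 3 is not maximum

Proposed matching has size 3.
Maximum matching size for this graph: 4.

This is NOT maximum - can be improved to size 4.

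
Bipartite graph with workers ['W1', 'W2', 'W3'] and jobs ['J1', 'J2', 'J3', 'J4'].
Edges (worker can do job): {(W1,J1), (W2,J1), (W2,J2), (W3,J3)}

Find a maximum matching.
Matching: {(W1,J1), (W2,J2), (W3,J3)}

Maximum matching (size 3):
  W1 → J1
  W2 → J2
  W3 → J3

Each worker is assigned to at most one job, and each job to at most one worker.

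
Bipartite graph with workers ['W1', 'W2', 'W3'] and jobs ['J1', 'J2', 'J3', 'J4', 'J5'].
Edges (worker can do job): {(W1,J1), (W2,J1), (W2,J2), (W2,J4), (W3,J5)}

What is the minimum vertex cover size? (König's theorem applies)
Minimum vertex cover size = 3

By König's theorem: in bipartite graphs,
min vertex cover = max matching = 3

Maximum matching has size 3, so minimum vertex cover also has size 3.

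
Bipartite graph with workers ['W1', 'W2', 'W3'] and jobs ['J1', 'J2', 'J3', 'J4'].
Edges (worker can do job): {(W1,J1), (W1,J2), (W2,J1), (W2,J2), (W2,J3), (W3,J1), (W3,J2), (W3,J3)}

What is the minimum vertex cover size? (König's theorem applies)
Minimum vertex cover size = 3

By König's theorem: in bipartite graphs,
min vertex cover = max matching = 3

Maximum matching has size 3, so minimum vertex cover also has size 3.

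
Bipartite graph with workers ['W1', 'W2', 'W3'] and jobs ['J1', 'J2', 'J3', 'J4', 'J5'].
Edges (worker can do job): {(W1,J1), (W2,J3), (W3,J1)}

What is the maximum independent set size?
Maximum independent set = 6

By König's theorem:
- Min vertex cover = Max matching = 2
- Max independent set = Total vertices - Min vertex cover
- Max independent set = 8 - 2 = 6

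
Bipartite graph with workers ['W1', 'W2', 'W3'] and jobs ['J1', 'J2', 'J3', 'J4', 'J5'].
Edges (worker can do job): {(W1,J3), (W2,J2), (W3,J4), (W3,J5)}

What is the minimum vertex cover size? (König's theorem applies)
Minimum vertex cover size = 3

By König's theorem: in bipartite graphs,
min vertex cover = max matching = 3

Maximum matching has size 3, so minimum vertex cover also has size 3.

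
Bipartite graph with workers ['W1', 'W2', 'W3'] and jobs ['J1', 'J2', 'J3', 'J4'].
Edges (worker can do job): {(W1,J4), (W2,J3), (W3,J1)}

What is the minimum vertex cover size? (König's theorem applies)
Minimum vertex cover size = 3

By König's theorem: in bipartite graphs,
min vertex cover = max matching = 3

Maximum matching has size 3, so minimum vertex cover also has size 3.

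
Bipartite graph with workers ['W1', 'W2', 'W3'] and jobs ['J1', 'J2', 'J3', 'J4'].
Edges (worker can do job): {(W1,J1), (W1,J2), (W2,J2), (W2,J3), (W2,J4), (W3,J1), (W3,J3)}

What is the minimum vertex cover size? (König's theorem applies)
Minimum vertex cover size = 3

By König's theorem: in bipartite graphs,
min vertex cover = max matching = 3

Maximum matching has size 3, so minimum vertex cover also has size 3.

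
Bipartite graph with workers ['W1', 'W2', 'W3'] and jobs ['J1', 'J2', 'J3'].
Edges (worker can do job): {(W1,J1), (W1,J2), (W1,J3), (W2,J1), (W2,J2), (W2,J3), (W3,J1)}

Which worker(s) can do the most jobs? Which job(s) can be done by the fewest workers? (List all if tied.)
Most versatile: W1, W2 (3 jobs); Least covered: J2, J3 (2 workers)

Worker degrees (jobs they can do): W1:3, W2:3, W3:1
Job degrees (workers who can do it): J1:3, J2:2, J3:2

Maximum worker degree is 3, achieved by: W1, W2
Minimum job degree is 2, achieved by: J2, J3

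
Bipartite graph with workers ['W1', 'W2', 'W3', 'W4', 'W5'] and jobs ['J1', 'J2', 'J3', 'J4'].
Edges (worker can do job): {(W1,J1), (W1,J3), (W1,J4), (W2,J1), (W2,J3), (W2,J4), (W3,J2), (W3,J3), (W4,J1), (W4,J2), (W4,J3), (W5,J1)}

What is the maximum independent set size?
Maximum independent set = 5

By König's theorem:
- Min vertex cover = Max matching = 4
- Max independent set = Total vertices - Min vertex cover
- Max independent set = 9 - 4 = 5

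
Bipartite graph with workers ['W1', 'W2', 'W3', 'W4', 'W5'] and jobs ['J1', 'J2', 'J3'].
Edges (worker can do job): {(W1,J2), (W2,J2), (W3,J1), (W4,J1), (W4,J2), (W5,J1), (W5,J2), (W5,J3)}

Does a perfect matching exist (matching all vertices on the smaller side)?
Yes, perfect matching exists (size 3)

Perfect matching: {(W3,J1), (W4,J2), (W5,J3)}
All 3 vertices on the smaller side are matched.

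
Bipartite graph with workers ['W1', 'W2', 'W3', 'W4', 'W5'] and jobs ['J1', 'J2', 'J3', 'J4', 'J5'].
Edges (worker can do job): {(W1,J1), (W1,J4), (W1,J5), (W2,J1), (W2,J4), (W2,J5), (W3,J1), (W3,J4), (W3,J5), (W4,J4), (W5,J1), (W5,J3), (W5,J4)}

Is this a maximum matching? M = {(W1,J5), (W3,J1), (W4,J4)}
No, size 3 is not maximum

Proposed matching has size 3.
Maximum matching size for this graph: 4.

This is NOT maximum - can be improved to size 4.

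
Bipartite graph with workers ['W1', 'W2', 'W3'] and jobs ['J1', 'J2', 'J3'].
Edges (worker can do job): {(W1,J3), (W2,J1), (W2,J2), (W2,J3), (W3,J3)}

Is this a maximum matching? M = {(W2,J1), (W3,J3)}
Yes, size 2 is maximum

Proposed matching has size 2.
Maximum matching size for this graph: 2.

This is a maximum matching.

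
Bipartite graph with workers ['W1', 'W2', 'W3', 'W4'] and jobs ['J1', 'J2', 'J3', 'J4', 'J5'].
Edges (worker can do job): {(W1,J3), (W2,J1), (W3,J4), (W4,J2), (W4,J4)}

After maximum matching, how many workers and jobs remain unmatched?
Unmatched: 0 workers, 1 jobs

Maximum matching size: 4
Workers: 4 total, 4 matched, 0 unmatched
Jobs: 5 total, 4 matched, 1 unmatched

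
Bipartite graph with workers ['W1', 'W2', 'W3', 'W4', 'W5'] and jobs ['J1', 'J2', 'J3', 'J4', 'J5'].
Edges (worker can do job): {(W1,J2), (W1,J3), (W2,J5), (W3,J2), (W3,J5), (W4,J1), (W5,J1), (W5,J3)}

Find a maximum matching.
Matching: {(W1,J2), (W3,J5), (W4,J1), (W5,J3)}

Maximum matching (size 4):
  W1 → J2
  W3 → J5
  W4 → J1
  W5 → J3

Each worker is assigned to at most one job, and each job to at most one worker.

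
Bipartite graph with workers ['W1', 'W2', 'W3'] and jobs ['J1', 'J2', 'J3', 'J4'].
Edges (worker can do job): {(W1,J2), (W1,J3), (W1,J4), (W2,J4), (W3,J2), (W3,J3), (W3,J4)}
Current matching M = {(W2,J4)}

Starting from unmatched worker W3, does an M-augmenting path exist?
Yes: W3 → J2

An M-augmenting path alternates non-matching / matching edges, starting and ending at unmatched vertices.
Path: W3 → J2
(J2 is unmatched in M, so the path is augmenting.)
Flipping edges along this path would increase |M| from 1 to 2.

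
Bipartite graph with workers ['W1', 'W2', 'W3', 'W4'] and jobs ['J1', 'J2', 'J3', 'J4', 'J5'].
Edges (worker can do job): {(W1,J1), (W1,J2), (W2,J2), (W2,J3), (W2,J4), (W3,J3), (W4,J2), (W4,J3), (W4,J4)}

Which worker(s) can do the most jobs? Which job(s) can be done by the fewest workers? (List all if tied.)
Most versatile: W2, W4 (3 jobs); Least covered: J5 (0 workers)

Worker degrees (jobs they can do): W1:2, W2:3, W3:1, W4:3
Job degrees (workers who can do it): J1:1, J2:3, J3:3, J4:2, J5:0

Maximum worker degree is 3, achieved by: W2, W4
Minimum job degree is 0, achieved by: J5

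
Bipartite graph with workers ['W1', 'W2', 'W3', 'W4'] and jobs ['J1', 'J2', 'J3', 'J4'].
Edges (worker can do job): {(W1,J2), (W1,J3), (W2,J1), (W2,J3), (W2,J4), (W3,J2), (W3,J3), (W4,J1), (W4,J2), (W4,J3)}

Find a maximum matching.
Matching: {(W1,J3), (W2,J4), (W3,J2), (W4,J1)}

Maximum matching (size 4):
  W1 → J3
  W2 → J4
  W3 → J2
  W4 → J1

Each worker is assigned to at most one job, and each job to at most one worker.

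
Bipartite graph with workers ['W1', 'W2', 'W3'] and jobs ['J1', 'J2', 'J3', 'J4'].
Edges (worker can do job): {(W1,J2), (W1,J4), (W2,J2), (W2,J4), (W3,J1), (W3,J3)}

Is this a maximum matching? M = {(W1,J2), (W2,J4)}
No, size 2 is not maximum

Proposed matching has size 2.
Maximum matching size for this graph: 3.

This is NOT maximum - can be improved to size 3.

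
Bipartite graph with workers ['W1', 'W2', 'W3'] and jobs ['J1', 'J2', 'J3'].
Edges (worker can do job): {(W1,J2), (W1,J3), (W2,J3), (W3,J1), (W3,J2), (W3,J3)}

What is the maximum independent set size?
Maximum independent set = 3

By König's theorem:
- Min vertex cover = Max matching = 3
- Max independent set = Total vertices - Min vertex cover
- Max independent set = 6 - 3 = 3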